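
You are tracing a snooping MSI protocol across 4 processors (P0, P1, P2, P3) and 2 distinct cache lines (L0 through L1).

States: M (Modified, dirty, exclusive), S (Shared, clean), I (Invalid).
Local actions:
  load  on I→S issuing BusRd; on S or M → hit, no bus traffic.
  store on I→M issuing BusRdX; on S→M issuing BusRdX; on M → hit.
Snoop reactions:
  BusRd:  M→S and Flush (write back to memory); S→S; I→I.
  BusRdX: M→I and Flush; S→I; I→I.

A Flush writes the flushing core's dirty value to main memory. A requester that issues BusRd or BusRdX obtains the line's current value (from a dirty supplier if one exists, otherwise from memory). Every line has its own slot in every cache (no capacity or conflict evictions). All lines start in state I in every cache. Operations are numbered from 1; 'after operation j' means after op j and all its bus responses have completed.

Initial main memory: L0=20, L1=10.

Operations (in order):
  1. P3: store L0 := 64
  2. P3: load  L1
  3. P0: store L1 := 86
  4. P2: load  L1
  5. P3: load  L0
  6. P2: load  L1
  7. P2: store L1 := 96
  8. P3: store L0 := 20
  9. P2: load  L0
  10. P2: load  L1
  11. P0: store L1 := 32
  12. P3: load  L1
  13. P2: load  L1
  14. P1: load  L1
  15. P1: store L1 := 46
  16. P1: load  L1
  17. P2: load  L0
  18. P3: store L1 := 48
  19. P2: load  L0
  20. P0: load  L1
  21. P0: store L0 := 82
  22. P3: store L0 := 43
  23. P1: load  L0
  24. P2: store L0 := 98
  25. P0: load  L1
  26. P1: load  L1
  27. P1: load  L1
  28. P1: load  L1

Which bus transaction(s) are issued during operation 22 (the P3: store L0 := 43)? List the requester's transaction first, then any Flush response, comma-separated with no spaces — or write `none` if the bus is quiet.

bus = BusRdX,Flush

step 1: P3: store L0 := 64  ⟶  IIIM  (L0)  txn=BusRdX  M[L0]=20
step 2: P3: load  L1  ⟶  IIIS  (L1)  txn=BusRd  M[L1]=10
step 3: P0: store L1 := 86  ⟶  MIII  (L1)  txn=BusRdX  M[L1]=10
step 4: P2: load  L1  ⟶  SISI  (L1)  txn=BusRd+Flush  M[L1]=86
step 5: P3: load  L0  ⟶  IIIM  (L0)  txn=∅  M[L0]=20
step 6: P2: load  L1  ⟶  SISI  (L1)  txn=∅  M[L1]=86
step 7: P2: store L1 := 96  ⟶  IIMI  (L1)  txn=BusRdX  M[L1]=86
step 8: P3: store L0 := 20  ⟶  IIIM  (L0)  txn=∅  M[L0]=20
step 9: P2: load  L0  ⟶  IISS  (L0)  txn=BusRd+Flush  M[L0]=20
step 10: P2: load  L1  ⟶  IIMI  (L1)  txn=∅  M[L1]=86
step 11: P0: store L1 := 32  ⟶  MIII  (L1)  txn=BusRdX+Flush  M[L1]=96
step 12: P3: load  L1  ⟶  SIIS  (L1)  txn=BusRd+Flush  M[L1]=32
step 13: P2: load  L1  ⟶  SISS  (L1)  txn=BusRd  M[L1]=32
step 14: P1: load  L1  ⟶  SSSS  (L1)  txn=BusRd  M[L1]=32
step 15: P1: store L1 := 46  ⟶  IMII  (L1)  txn=BusRdX  M[L1]=32
step 16: P1: load  L1  ⟶  IMII  (L1)  txn=∅  M[L1]=32
step 17: P2: load  L0  ⟶  IISS  (L0)  txn=∅  M[L0]=20
step 18: P3: store L1 := 48  ⟶  IIIM  (L1)  txn=BusRdX+Flush  M[L1]=46
step 19: P2: load  L0  ⟶  IISS  (L0)  txn=∅  M[L0]=20
step 20: P0: load  L1  ⟶  SIIS  (L1)  txn=BusRd+Flush  M[L1]=48
step 21: P0: store L0 := 82  ⟶  MIII  (L0)  txn=BusRdX  M[L0]=20
step 22: P3: store L0 := 43  ⟶  IIIM  (L0)  txn=BusRdX+Flush  M[L0]=82
step 23: P1: load  L0  ⟶  ISIS  (L0)  txn=BusRd+Flush  M[L0]=43
step 24: P2: store L0 := 98  ⟶  IIMI  (L0)  txn=BusRdX  M[L0]=43
step 25: P0: load  L1  ⟶  SIIS  (L1)  txn=∅  M[L1]=48
step 26: P1: load  L1  ⟶  SSIS  (L1)  txn=BusRd  M[L1]=48
step 27: P1: load  L1  ⟶  SSIS  (L1)  txn=∅  M[L1]=48
step 28: P1: load  L1  ⟶  SSIS  (L1)  txn=∅  M[L1]=48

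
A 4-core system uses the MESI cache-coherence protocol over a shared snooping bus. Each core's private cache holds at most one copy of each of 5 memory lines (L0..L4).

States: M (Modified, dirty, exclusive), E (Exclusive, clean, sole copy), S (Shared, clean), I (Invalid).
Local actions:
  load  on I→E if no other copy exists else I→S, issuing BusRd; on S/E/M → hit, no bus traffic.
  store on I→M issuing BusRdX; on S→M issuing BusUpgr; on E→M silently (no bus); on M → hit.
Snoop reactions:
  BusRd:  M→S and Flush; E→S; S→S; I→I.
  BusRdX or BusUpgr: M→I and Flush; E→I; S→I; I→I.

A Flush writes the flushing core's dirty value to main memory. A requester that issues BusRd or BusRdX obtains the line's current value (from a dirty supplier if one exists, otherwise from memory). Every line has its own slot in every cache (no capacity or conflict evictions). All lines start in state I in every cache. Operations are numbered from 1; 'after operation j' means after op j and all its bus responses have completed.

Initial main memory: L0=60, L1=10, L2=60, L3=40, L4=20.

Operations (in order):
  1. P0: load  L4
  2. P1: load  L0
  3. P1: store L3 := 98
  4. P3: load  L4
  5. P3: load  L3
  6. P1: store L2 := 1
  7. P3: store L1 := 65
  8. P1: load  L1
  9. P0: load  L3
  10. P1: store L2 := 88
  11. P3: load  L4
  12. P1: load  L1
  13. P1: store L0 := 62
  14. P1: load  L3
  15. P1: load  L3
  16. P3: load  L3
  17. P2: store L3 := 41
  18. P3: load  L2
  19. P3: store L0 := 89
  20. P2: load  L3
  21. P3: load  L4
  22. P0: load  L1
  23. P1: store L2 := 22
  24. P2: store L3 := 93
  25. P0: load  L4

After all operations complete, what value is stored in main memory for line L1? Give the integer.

  op1 P0: load  L4 → E/I/I/I on L4; bus BusRd; mem=20
  op2 P1: load  L0 → I/E/I/I on L0; bus BusRd; mem=60
  op3 P1: store L3 := 98 → I/M/I/I on L3; bus BusRdX; mem=40
  op4 P3: load  L4 → S/I/I/S on L4; bus BusRd; mem=20
  op5 P3: load  L3 → I/S/I/S on L3; bus BusRd Flush; mem=98
  op6 P1: store L2 := 1 → I/M/I/I on L2; bus BusRdX; mem=60
  op7 P3: store L1 := 65 → I/I/I/M on L1; bus BusRdX; mem=10
  op8 P1: load  L1 → I/S/I/S on L1; bus BusRd Flush; mem=65
  op9 P0: load  L3 → S/S/I/S on L3; bus BusRd; mem=98
  op10 P1: store L2 := 88 → I/M/I/I on L2; bus (none); mem=60
  op11 P3: load  L4 → S/I/I/S on L4; bus (none); mem=20
  op12 P1: load  L1 → I/S/I/S on L1; bus (none); mem=65
  op13 P1: store L0 := 62 → I/M/I/I on L0; bus (none); mem=60
  op14 P1: load  L3 → S/S/I/S on L3; bus (none); mem=98
  op15 P1: load  L3 → S/S/I/S on L3; bus (none); mem=98
  op16 P3: load  L3 → S/S/I/S on L3; bus (none); mem=98
  op17 P2: store L3 := 41 → I/I/M/I on L3; bus BusRdX; mem=98
  op18 P3: load  L2 → I/S/I/S on L2; bus BusRd Flush; mem=88
  op19 P3: store L0 := 89 → I/I/I/M on L0; bus BusRdX Flush; mem=62
  op20 P2: load  L3 → I/I/M/I on L3; bus (none); mem=98
  op21 P3: load  L4 → S/I/I/S on L4; bus (none); mem=20
  op22 P0: load  L1 → S/S/I/S on L1; bus BusRd; mem=65
  op23 P1: store L2 := 22 → I/M/I/I on L2; bus BusUpgr; mem=88
  op24 P2: store L3 := 93 → I/I/M/I on L3; bus (none); mem=98
  op25 P0: load  L4 → S/I/I/S on L4; bus (none); mem=20

memory[L1] = 65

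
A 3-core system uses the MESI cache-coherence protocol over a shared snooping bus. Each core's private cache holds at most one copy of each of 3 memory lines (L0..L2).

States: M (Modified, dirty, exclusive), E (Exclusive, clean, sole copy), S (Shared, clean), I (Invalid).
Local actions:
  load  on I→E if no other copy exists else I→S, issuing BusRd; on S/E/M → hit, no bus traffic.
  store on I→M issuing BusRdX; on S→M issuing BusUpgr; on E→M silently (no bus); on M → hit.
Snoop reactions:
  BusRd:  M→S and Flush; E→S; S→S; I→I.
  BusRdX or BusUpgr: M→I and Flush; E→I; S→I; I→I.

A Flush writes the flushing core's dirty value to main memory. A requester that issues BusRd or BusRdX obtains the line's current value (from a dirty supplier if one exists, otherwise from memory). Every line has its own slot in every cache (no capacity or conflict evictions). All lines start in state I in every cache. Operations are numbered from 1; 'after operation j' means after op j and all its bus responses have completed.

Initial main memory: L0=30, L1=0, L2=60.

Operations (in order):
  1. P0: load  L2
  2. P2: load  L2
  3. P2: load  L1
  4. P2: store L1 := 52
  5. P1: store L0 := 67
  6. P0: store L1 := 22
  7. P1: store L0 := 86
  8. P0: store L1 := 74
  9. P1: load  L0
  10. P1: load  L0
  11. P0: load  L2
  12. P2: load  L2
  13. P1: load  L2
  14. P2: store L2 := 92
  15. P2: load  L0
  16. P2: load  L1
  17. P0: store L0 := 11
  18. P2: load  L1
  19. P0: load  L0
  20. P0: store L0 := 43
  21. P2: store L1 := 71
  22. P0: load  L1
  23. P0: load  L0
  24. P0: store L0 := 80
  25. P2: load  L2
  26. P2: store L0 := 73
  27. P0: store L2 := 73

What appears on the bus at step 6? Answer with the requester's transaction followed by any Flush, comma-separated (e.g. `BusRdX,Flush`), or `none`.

bus = BusRdX,Flush

[1] P0: load  L2 | P0:E(60), P1:I, P2:I | bus: BusRd
[2] P2: load  L2 | P0:S(60), P1:I, P2:S(60) | bus: BusRd
[3] P2: load  L1 | P0:I, P1:I, P2:E(0) | bus: BusRd
[4] P2: store L1 := 52 | P0:I, P1:I, P2:M(52) | bus: none
[5] P1: store L0 := 67 | P0:I, P1:M(67), P2:I | bus: BusRdX
[6] P0: store L1 := 22 | P0:M(22), P1:I, P2:I | bus: BusRdX,Flush
[7] P1: store L0 := 86 | P0:I, P1:M(86), P2:I | bus: none
[8] P0: store L1 := 74 | P0:M(74), P1:I, P2:I | bus: none
[9] P1: load  L0 | P0:I, P1:M(86), P2:I | bus: none
[10] P1: load  L0 | P0:I, P1:M(86), P2:I | bus: none
[11] P0: load  L2 | P0:S(60), P1:I, P2:S(60) | bus: none
[12] P2: load  L2 | P0:S(60), P1:I, P2:S(60) | bus: none
[13] P1: load  L2 | P0:S(60), P1:S(60), P2:S(60) | bus: BusRd
[14] P2: store L2 := 92 | P0:I, P1:I, P2:M(92) | bus: BusUpgr
[15] P2: load  L0 | P0:I, P1:S(86), P2:S(86) | bus: BusRd,Flush
[16] P2: load  L1 | P0:S(74), P1:I, P2:S(74) | bus: BusRd,Flush
[17] P0: store L0 := 11 | P0:M(11), P1:I, P2:I | bus: BusRdX
[18] P2: load  L1 | P0:S(74), P1:I, P2:S(74) | bus: none
[19] P0: load  L0 | P0:M(11), P1:I, P2:I | bus: none
[20] P0: store L0 := 43 | P0:M(43), P1:I, P2:I | bus: none
[21] P2: store L1 := 71 | P0:I, P1:I, P2:M(71) | bus: BusUpgr
[22] P0: load  L1 | P0:S(71), P1:I, P2:S(71) | bus: BusRd,Flush
[23] P0: load  L0 | P0:M(43), P1:I, P2:I | bus: none
[24] P0: store L0 := 80 | P0:M(80), P1:I, P2:I | bus: none
[25] P2: load  L2 | P0:I, P1:I, P2:M(92) | bus: none
[26] P2: store L0 := 73 | P0:I, P1:I, P2:M(73) | bus: BusRdX,Flush
[27] P0: store L2 := 73 | P0:M(73), P1:I, P2:I | bus: BusRdX,Flush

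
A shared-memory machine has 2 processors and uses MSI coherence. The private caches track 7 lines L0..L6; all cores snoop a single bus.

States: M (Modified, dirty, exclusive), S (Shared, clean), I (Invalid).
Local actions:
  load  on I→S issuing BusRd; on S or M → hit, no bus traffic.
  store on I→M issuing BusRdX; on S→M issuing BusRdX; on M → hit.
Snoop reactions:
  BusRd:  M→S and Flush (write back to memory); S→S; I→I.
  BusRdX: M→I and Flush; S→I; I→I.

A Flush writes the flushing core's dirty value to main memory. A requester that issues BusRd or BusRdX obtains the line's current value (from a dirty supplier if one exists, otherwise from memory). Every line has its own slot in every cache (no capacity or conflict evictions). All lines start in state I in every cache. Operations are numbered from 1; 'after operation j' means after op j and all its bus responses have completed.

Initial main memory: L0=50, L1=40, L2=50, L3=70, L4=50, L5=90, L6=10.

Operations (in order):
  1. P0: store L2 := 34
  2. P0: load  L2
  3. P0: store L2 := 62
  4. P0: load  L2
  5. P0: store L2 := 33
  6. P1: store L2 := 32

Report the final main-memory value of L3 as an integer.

memory[L3] = 70

  op1 P0: store L2 := 34 → M/I on L2; bus BusRdX; mem=50
  op2 P0: load  L2 → M/I on L2; bus (none); mem=50
  op3 P0: store L2 := 62 → M/I on L2; bus (none); mem=50
  op4 P0: load  L2 → M/I on L2; bus (none); mem=50
  op5 P0: store L2 := 33 → M/I on L2; bus (none); mem=50
  op6 P1: store L2 := 32 → I/M on L2; bus BusRdX Flush; mem=33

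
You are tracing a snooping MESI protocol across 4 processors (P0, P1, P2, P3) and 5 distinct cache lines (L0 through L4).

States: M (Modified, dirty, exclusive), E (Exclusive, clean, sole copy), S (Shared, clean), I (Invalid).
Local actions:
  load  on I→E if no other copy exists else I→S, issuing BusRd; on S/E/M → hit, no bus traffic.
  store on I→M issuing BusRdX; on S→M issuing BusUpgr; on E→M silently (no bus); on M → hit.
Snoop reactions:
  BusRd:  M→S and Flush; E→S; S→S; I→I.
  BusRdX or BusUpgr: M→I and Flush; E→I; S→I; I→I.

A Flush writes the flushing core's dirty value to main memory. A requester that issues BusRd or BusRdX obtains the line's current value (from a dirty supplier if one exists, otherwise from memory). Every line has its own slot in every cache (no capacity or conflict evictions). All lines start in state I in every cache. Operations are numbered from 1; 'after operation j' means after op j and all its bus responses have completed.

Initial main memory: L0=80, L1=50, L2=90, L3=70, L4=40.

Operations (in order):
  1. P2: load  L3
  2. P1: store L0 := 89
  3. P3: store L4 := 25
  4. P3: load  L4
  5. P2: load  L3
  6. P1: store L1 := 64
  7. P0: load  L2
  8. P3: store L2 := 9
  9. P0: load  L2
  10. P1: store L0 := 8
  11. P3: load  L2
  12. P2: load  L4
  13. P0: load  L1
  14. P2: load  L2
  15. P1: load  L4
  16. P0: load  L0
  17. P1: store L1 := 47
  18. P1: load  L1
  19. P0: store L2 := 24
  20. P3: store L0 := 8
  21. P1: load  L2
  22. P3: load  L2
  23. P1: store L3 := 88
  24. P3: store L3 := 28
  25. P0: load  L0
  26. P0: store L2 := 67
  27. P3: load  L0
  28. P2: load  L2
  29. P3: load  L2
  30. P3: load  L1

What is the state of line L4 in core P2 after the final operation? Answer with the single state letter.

state = S

  op1 P2: load  L3 → I/I/E/I on L3; bus BusRd; mem=70
  op2 P1: store L0 := 89 → I/M/I/I on L0; bus BusRdX; mem=80
  op3 P3: store L4 := 25 → I/I/I/M on L4; bus BusRdX; mem=40
  op4 P3: load  L4 → I/I/I/M on L4; bus (none); mem=40
  op5 P2: load  L3 → I/I/E/I on L3; bus (none); mem=70
  op6 P1: store L1 := 64 → I/M/I/I on L1; bus BusRdX; mem=50
  op7 P0: load  L2 → E/I/I/I on L2; bus BusRd; mem=90
  op8 P3: store L2 := 9 → I/I/I/M on L2; bus BusRdX; mem=90
  op9 P0: load  L2 → S/I/I/S on L2; bus BusRd Flush; mem=9
  op10 P1: store L0 := 8 → I/M/I/I on L0; bus (none); mem=80
  op11 P3: load  L2 → S/I/I/S on L2; bus (none); mem=9
  op12 P2: load  L4 → I/I/S/S on L4; bus BusRd Flush; mem=25
  op13 P0: load  L1 → S/S/I/I on L1; bus BusRd Flush; mem=64
  op14 P2: load  L2 → S/I/S/S on L2; bus BusRd; mem=9
  op15 P1: load  L4 → I/S/S/S on L4; bus BusRd; mem=25
  op16 P0: load  L0 → S/S/I/I on L0; bus BusRd Flush; mem=8
  op17 P1: store L1 := 47 → I/M/I/I on L1; bus BusUpgr; mem=64
  op18 P1: load  L1 → I/M/I/I on L1; bus (none); mem=64
  op19 P0: store L2 := 24 → M/I/I/I on L2; bus BusUpgr; mem=9
  op20 P3: store L0 := 8 → I/I/I/M on L0; bus BusRdX; mem=8
  op21 P1: load  L2 → S/S/I/I on L2; bus BusRd Flush; mem=24
  op22 P3: load  L2 → S/S/I/S on L2; bus BusRd; mem=24
  op23 P1: store L3 := 88 → I/M/I/I on L3; bus BusRdX; mem=70
  op24 P3: store L3 := 28 → I/I/I/M on L3; bus BusRdX Flush; mem=88
  op25 P0: load  L0 → S/I/I/S on L0; bus BusRd Flush; mem=8
  op26 P0: store L2 := 67 → M/I/I/I on L2; bus BusUpgr; mem=24
  op27 P3: load  L0 → S/I/I/S on L0; bus (none); mem=8
  op28 P2: load  L2 → S/I/S/I on L2; bus BusRd Flush; mem=67
  op29 P3: load  L2 → S/I/S/S on L2; bus BusRd; mem=67
  op30 P3: load  L1 → I/S/I/S on L1; bus BusRd Flush; mem=47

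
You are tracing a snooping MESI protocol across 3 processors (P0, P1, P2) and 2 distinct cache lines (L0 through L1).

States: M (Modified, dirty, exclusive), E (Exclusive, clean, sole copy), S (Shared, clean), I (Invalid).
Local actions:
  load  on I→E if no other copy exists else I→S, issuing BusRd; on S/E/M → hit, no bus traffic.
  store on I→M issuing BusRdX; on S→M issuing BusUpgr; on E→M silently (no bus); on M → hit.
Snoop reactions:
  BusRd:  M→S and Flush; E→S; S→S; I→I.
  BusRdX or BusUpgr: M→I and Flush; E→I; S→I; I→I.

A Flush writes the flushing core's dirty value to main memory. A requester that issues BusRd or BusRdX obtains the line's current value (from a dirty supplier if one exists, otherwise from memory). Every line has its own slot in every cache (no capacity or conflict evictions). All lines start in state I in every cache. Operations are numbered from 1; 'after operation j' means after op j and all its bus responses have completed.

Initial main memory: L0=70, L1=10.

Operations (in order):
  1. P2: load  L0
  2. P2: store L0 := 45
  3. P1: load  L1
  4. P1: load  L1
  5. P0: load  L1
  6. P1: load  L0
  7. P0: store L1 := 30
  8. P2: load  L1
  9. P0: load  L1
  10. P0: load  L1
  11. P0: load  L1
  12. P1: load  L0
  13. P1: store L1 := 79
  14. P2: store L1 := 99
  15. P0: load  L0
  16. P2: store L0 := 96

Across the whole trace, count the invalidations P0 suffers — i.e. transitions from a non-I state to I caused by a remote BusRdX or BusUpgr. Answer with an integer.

[1] P2: load  L0 | P0:I, P1:I, P2:E(70) | bus: BusRd
[2] P2: store L0 := 45 | P0:I, P1:I, P2:M(45) | bus: none
[3] P1: load  L1 | P0:I, P1:E(10), P2:I | bus: BusRd
[4] P1: load  L1 | P0:I, P1:E(10), P2:I | bus: none
[5] P0: load  L1 | P0:S(10), P1:S(10), P2:I | bus: BusRd
[6] P1: load  L0 | P0:I, P1:S(45), P2:S(45) | bus: BusRd,Flush
[7] P0: store L1 := 30 | P0:M(30), P1:I, P2:I | bus: BusUpgr
[8] P2: load  L1 | P0:S(30), P1:I, P2:S(30) | bus: BusRd,Flush
[9] P0: load  L1 | P0:S(30), P1:I, P2:S(30) | bus: none
[10] P0: load  L1 | P0:S(30), P1:I, P2:S(30) | bus: none
[11] P0: load  L1 | P0:S(30), P1:I, P2:S(30) | bus: none
[12] P1: load  L0 | P0:I, P1:S(45), P2:S(45) | bus: none
[13] P1: store L1 := 79 | P0:I, P1:M(79), P2:I | bus: BusRdX
[14] P2: store L1 := 99 | P0:I, P1:I, P2:M(99) | bus: BusRdX,Flush
[15] P0: load  L0 | P0:S(45), P1:S(45), P2:S(45) | bus: BusRd
[16] P2: store L0 := 96 | P0:I, P1:I, P2:M(96) | bus: BusUpgr

invalidations = 2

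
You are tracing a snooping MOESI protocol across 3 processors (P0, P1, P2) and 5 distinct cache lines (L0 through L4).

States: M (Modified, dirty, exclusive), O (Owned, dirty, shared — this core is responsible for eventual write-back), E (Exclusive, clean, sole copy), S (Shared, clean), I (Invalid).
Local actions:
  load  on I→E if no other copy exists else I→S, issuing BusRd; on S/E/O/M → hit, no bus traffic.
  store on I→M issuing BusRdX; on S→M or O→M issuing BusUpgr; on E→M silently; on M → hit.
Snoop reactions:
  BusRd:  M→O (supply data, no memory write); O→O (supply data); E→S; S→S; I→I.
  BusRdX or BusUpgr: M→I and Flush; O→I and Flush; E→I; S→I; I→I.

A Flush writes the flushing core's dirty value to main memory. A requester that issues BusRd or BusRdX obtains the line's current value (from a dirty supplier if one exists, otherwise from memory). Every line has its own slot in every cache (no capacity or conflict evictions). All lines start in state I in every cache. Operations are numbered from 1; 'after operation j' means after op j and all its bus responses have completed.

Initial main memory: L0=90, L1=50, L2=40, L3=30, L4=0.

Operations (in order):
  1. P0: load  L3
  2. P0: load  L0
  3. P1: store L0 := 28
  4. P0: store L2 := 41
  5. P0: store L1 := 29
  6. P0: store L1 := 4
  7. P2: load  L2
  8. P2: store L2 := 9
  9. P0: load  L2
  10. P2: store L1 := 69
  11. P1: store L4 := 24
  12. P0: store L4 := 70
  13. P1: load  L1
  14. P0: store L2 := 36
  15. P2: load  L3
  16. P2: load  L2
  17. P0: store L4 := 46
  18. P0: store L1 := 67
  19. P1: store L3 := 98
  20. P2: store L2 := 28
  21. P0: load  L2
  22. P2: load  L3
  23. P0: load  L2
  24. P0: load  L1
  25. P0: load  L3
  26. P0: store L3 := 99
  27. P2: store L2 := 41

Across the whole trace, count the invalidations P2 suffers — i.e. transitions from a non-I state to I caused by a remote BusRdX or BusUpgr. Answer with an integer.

invalidations = 4

  op1 P0: load  L3 → E/I/I on L3; bus BusRd; mem=30
  op2 P0: load  L0 → E/I/I on L0; bus BusRd; mem=90
  op3 P1: store L0 := 28 → I/M/I on L0; bus BusRdX; mem=90
  op4 P0: store L2 := 41 → M/I/I on L2; bus BusRdX; mem=40
  op5 P0: store L1 := 29 → M/I/I on L1; bus BusRdX; mem=50
  op6 P0: store L1 := 4 → M/I/I on L1; bus (none); mem=50
  op7 P2: load  L2 → O/I/S on L2; bus BusRd; mem=40
  op8 P2: store L2 := 9 → I/I/M on L2; bus BusUpgr Flush; mem=41
  op9 P0: load  L2 → S/I/O on L2; bus BusRd; mem=41
  op10 P2: store L1 := 69 → I/I/M on L1; bus BusRdX Flush; mem=4
  op11 P1: store L4 := 24 → I/M/I on L4; bus BusRdX; mem=0
  op12 P0: store L4 := 70 → M/I/I on L4; bus BusRdX Flush; mem=24
  op13 P1: load  L1 → I/S/O on L1; bus BusRd; mem=4
  op14 P0: store L2 := 36 → M/I/I on L2; bus BusUpgr Flush; mem=9
  op15 P2: load  L3 → S/I/S on L3; bus BusRd; mem=30
  op16 P2: load  L2 → O/I/S on L2; bus BusRd; mem=9
  op17 P0: store L4 := 46 → M/I/I on L4; bus (none); mem=24
  op18 P0: store L1 := 67 → M/I/I on L1; bus BusRdX Flush; mem=69
  op19 P1: store L3 := 98 → I/M/I on L3; bus BusRdX; mem=30
  op20 P2: store L2 := 28 → I/I/M on L2; bus BusUpgr Flush; mem=36
  op21 P0: load  L2 → S/I/O on L2; bus BusRd; mem=36
  op22 P2: load  L3 → I/O/S on L3; bus BusRd; mem=30
  op23 P0: load  L2 → S/I/O on L2; bus (none); mem=36
  op24 P0: load  L1 → M/I/I on L1; bus (none); mem=69
  op25 P0: load  L3 → S/O/S on L3; bus BusRd; mem=30
  op26 P0: store L3 := 99 → M/I/I on L3; bus BusUpgr Flush; mem=98
  op27 P2: store L2 := 41 → I/I/M on L2; bus BusUpgr; mem=36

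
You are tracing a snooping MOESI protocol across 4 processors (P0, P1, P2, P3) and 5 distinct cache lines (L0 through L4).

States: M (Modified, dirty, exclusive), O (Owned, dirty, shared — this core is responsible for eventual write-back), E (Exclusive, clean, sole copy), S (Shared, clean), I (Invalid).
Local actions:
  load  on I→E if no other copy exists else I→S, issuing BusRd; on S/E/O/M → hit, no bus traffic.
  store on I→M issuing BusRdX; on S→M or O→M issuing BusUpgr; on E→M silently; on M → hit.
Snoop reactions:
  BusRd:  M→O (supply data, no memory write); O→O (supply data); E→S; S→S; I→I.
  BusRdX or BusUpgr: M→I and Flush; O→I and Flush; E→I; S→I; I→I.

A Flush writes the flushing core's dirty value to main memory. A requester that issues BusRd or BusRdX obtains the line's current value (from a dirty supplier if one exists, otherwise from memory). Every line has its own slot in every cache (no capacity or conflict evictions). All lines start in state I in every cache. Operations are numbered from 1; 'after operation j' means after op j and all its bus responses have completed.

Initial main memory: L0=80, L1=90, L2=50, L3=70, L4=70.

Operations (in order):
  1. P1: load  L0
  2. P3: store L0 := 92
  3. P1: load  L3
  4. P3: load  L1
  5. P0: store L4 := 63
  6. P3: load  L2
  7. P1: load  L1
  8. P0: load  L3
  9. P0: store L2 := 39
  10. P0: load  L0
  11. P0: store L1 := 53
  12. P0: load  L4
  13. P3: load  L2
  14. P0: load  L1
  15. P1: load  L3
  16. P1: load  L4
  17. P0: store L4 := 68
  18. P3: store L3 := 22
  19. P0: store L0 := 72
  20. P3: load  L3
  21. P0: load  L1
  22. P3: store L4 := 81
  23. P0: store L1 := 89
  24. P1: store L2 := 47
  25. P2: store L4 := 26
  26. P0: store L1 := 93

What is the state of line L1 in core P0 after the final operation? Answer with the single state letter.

state = M

1. P1: load  L0  bus=[BusRd]  L0: P0=I P1=E P2=I P3=I  mem[L0]=80
2. P3: store L0 := 92  bus=[BusRdX]  L0: P0=I P1=I P2=I P3=M  mem[L0]=80
3. P1: load  L3  bus=[BusRd]  L3: P0=I P1=E P2=I P3=I  mem[L3]=70
4. P3: load  L1  bus=[BusRd]  L1: P0=I P1=I P2=I P3=E  mem[L1]=90
5. P0: store L4 := 63  bus=[BusRdX]  L4: P0=M P1=I P2=I P3=I  mem[L4]=70
6. P3: load  L2  bus=[BusRd]  L2: P0=I P1=I P2=I P3=E  mem[L2]=50
7. P1: load  L1  bus=[BusRd]  L1: P0=I P1=S P2=I P3=S  mem[L1]=90
8. P0: load  L3  bus=[BusRd]  L3: P0=S P1=S P2=I P3=I  mem[L3]=70
9. P0: store L2 := 39  bus=[BusRdX]  L2: P0=M P1=I P2=I P3=I  mem[L2]=50
10. P0: load  L0  bus=[BusRd]  L0: P0=S P1=I P2=I P3=O  mem[L0]=80
11. P0: store L1 := 53  bus=[BusRdX]  L1: P0=M P1=I P2=I P3=I  mem[L1]=90
12. P0: load  L4  bus=[-]  L4: P0=M P1=I P2=I P3=I  mem[L4]=70
13. P3: load  L2  bus=[BusRd]  L2: P0=O P1=I P2=I P3=S  mem[L2]=50
14. P0: load  L1  bus=[-]  L1: P0=M P1=I P2=I P3=I  mem[L1]=90
15. P1: load  L3  bus=[-]  L3: P0=S P1=S P2=I P3=I  mem[L3]=70
16. P1: load  L4  bus=[BusRd]  L4: P0=O P1=S P2=I P3=I  mem[L4]=70
17. P0: store L4 := 68  bus=[BusUpgr]  L4: P0=M P1=I P2=I P3=I  mem[L4]=70
18. P3: store L3 := 22  bus=[BusRdX]  L3: P0=I P1=I P2=I P3=M  mem[L3]=70
19. P0: store L0 := 72  bus=[BusUpgr,Flush]  L0: P0=M P1=I P2=I P3=I  mem[L0]=92
20. P3: load  L3  bus=[-]  L3: P0=I P1=I P2=I P3=M  mem[L3]=70
21. P0: load  L1  bus=[-]  L1: P0=M P1=I P2=I P3=I  mem[L1]=90
22. P3: store L4 := 81  bus=[BusRdX,Flush]  L4: P0=I P1=I P2=I P3=M  mem[L4]=68
23. P0: store L1 := 89  bus=[-]  L1: P0=M P1=I P2=I P3=I  mem[L1]=90
24. P1: store L2 := 47  bus=[BusRdX,Flush]  L2: P0=I P1=M P2=I P3=I  mem[L2]=39
25. P2: store L4 := 26  bus=[BusRdX,Flush]  L4: P0=I P1=I P2=M P3=I  mem[L4]=81
26. P0: store L1 := 93  bus=[-]  L1: P0=M P1=I P2=I P3=I  mem[L1]=90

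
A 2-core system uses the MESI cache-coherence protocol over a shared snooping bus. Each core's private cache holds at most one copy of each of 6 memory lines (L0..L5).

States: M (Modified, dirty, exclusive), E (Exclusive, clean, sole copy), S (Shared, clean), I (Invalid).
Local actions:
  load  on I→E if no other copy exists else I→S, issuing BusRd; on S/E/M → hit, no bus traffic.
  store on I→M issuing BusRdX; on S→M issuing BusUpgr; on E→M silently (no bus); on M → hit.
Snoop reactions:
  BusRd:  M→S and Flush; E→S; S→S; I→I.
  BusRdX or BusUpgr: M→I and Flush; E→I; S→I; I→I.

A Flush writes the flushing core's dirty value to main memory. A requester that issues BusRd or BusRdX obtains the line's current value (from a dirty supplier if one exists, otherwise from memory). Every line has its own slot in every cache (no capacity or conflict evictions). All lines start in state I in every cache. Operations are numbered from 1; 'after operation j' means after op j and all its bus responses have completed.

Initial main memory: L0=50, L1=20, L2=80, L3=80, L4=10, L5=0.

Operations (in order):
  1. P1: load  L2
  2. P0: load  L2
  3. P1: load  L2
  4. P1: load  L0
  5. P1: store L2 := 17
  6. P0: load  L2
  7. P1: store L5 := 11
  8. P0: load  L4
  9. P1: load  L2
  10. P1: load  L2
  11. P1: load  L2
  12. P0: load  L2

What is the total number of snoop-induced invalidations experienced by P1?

1. P1: load  L2  bus=[BusRd]  L2: P0=I P1=E  mem[L2]=80
2. P0: load  L2  bus=[BusRd]  L2: P0=S P1=S  mem[L2]=80
3. P1: load  L2  bus=[-]  L2: P0=S P1=S  mem[L2]=80
4. P1: load  L0  bus=[BusRd]  L0: P0=I P1=E  mem[L0]=50
5. P1: store L2 := 17  bus=[BusUpgr]  L2: P0=I P1=M  mem[L2]=80
6. P0: load  L2  bus=[BusRd,Flush]  L2: P0=S P1=S  mem[L2]=17
7. P1: store L5 := 11  bus=[BusRdX]  L5: P0=I P1=M  mem[L5]=0
8. P0: load  L4  bus=[BusRd]  L4: P0=E P1=I  mem[L4]=10
9. P1: load  L2  bus=[-]  L2: P0=S P1=S  mem[L2]=17
10. P1: load  L2  bus=[-]  L2: P0=S P1=S  mem[L2]=17
11. P1: load  L2  bus=[-]  L2: P0=S P1=S  mem[L2]=17
12. P0: load  L2  bus=[-]  L2: P0=S P1=S  mem[L2]=17

invalidations = 0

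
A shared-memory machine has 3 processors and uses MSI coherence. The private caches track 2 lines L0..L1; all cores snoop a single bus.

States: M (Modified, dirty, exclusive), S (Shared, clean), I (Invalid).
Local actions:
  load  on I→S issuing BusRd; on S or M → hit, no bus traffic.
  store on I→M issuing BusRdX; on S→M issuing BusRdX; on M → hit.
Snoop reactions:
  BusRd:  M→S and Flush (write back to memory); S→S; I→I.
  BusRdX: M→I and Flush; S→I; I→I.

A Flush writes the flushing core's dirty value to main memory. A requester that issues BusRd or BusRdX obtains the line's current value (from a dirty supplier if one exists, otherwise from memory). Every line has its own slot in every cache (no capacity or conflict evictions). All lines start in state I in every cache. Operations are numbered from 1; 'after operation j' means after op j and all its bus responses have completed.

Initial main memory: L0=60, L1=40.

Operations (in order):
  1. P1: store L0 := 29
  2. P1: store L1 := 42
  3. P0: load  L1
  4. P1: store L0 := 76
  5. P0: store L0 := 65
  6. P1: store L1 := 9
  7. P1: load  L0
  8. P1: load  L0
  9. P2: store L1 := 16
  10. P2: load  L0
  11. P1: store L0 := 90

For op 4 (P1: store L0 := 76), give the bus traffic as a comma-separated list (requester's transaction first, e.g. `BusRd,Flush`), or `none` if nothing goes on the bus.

  op1 P1: store L0 := 29 → I/M/I on L0; bus BusRdX; mem=60
  op2 P1: store L1 := 42 → I/M/I on L1; bus BusRdX; mem=40
  op3 P0: load  L1 → S/S/I on L1; bus BusRd Flush; mem=42
  op4 P1: store L0 := 76 → I/M/I on L0; bus (none); mem=60
  op5 P0: store L0 := 65 → M/I/I on L0; bus BusRdX Flush; mem=76
  op6 P1: store L1 := 9 → I/M/I on L1; bus BusRdX; mem=42
  op7 P1: load  L0 → S/S/I on L0; bus BusRd Flush; mem=65
  op8 P1: load  L0 → S/S/I on L0; bus (none); mem=65
  op9 P2: store L1 := 16 → I/I/M on L1; bus BusRdX Flush; mem=9
  op10 P2: load  L0 → S/S/S on L0; bus BusRd; mem=65
  op11 P1: store L0 := 90 → I/M/I on L0; bus BusRdX; mem=65

bus = none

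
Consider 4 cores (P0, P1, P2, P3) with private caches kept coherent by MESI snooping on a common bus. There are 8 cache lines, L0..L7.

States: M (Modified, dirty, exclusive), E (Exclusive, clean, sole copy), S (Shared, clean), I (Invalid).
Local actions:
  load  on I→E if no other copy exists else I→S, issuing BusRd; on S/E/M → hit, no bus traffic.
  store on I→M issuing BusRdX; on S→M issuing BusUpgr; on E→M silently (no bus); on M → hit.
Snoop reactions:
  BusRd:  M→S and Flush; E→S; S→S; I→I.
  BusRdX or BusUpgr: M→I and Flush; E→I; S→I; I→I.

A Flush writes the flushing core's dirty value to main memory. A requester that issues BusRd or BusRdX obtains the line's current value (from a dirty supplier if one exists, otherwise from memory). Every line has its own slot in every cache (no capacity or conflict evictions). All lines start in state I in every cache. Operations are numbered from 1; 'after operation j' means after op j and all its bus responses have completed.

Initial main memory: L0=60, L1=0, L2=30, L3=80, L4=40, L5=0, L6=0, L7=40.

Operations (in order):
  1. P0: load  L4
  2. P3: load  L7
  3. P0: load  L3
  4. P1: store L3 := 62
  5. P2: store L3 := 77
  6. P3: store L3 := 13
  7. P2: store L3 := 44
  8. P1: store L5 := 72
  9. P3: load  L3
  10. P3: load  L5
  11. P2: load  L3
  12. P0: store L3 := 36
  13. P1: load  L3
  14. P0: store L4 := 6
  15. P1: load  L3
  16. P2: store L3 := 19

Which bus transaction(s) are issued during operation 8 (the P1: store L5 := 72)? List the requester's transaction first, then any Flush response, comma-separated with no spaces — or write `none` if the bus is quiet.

  op1 P0: load  L4 → E/I/I/I on L4; bus BusRd; mem=40
  op2 P3: load  L7 → I/I/I/E on L7; bus BusRd; mem=40
  op3 P0: load  L3 → E/I/I/I on L3; bus BusRd; mem=80
  op4 P1: store L3 := 62 → I/M/I/I on L3; bus BusRdX; mem=80
  op5 P2: store L3 := 77 → I/I/M/I on L3; bus BusRdX Flush; mem=62
  op6 P3: store L3 := 13 → I/I/I/M on L3; bus BusRdX Flush; mem=77
  op7 P2: store L3 := 44 → I/I/M/I on L3; bus BusRdX Flush; mem=13
  op8 P1: store L5 := 72 → I/M/I/I on L5; bus BusRdX; mem=0
  op9 P3: load  L3 → I/I/S/S on L3; bus BusRd Flush; mem=44
  op10 P3: load  L5 → I/S/I/S on L5; bus BusRd Flush; mem=72
  op11 P2: load  L3 → I/I/S/S on L3; bus (none); mem=44
  op12 P0: store L3 := 36 → M/I/I/I on L3; bus BusRdX; mem=44
  op13 P1: load  L3 → S/S/I/I on L3; bus BusRd Flush; mem=36
  op14 P0: store L4 := 6 → M/I/I/I on L4; bus (none); mem=40
  op15 P1: load  L3 → S/S/I/I on L3; bus (none); mem=36
  op16 P2: store L3 := 19 → I/I/M/I on L3; bus BusRdX; mem=36

bus = BusRdX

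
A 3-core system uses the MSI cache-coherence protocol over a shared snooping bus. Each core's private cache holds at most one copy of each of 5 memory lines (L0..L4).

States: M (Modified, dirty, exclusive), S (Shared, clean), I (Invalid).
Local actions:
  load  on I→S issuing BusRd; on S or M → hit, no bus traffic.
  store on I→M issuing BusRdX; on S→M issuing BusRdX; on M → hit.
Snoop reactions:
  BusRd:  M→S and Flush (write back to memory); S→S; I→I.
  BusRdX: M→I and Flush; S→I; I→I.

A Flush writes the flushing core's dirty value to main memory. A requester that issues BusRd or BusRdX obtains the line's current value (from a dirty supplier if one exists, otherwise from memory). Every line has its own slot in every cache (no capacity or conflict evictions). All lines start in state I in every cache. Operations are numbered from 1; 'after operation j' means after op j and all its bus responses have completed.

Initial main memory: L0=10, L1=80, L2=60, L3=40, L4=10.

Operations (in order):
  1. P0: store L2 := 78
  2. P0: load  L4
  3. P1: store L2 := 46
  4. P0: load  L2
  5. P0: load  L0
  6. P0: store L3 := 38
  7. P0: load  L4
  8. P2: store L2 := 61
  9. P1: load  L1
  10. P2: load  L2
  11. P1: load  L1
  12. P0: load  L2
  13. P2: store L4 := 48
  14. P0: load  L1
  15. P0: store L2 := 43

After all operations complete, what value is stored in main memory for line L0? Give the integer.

memory[L0] = 10

  op1 P0: store L2 := 78 → M/I/I on L2; bus BusRdX; mem=60
  op2 P0: load  L4 → S/I/I on L4; bus BusRd; mem=10
  op3 P1: store L2 := 46 → I/M/I on L2; bus BusRdX Flush; mem=78
  op4 P0: load  L2 → S/S/I on L2; bus BusRd Flush; mem=46
  op5 P0: load  L0 → S/I/I on L0; bus BusRd; mem=10
  op6 P0: store L3 := 38 → M/I/I on L3; bus BusRdX; mem=40
  op7 P0: load  L4 → S/I/I on L4; bus (none); mem=10
  op8 P2: store L2 := 61 → I/I/M on L2; bus BusRdX; mem=46
  op9 P1: load  L1 → I/S/I on L1; bus BusRd; mem=80
  op10 P2: load  L2 → I/I/M on L2; bus (none); mem=46
  op11 P1: load  L1 → I/S/I on L1; bus (none); mem=80
  op12 P0: load  L2 → S/I/S on L2; bus BusRd Flush; mem=61
  op13 P2: store L4 := 48 → I/I/M on L4; bus BusRdX; mem=10
  op14 P0: load  L1 → S/S/I on L1; bus BusRd; mem=80
  op15 P0: store L2 := 43 → M/I/I on L2; bus BusRdX; mem=61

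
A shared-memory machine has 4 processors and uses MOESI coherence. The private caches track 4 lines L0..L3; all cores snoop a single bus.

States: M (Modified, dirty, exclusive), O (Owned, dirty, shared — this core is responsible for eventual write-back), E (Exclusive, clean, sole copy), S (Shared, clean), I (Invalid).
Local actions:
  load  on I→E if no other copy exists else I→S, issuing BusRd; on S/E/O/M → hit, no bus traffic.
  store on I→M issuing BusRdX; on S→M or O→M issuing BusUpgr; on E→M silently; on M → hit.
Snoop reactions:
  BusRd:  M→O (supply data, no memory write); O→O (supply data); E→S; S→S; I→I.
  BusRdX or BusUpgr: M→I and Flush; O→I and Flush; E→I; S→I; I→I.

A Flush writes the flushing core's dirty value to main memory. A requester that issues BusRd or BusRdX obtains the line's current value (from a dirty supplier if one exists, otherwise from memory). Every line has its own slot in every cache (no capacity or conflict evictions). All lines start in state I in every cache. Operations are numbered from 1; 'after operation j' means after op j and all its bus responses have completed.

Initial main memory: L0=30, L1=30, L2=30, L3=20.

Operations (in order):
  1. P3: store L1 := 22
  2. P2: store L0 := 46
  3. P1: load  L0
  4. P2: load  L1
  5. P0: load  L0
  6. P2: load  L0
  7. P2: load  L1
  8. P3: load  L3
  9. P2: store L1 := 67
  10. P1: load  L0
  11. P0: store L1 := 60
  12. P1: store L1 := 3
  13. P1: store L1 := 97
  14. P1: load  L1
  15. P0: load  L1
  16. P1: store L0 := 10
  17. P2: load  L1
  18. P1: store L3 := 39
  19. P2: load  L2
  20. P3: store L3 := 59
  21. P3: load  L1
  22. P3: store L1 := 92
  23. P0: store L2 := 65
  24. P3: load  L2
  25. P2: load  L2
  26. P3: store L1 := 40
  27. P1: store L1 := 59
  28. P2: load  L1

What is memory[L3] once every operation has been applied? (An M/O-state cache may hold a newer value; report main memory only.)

memory[L3] = 39

step 1: P3: store L1 := 22  ⟶  IIIM  (L1)  txn=BusRdX  M[L1]=30
step 2: P2: store L0 := 46  ⟶  IIMI  (L0)  txn=BusRdX  M[L0]=30
step 3: P1: load  L0  ⟶  ISOI  (L0)  txn=BusRd  M[L0]=30
step 4: P2: load  L1  ⟶  IISO  (L1)  txn=BusRd  M[L1]=30
step 5: P0: load  L0  ⟶  SSOI  (L0)  txn=BusRd  M[L0]=30
step 6: P2: load  L0  ⟶  SSOI  (L0)  txn=∅  M[L0]=30
step 7: P2: load  L1  ⟶  IISO  (L1)  txn=∅  M[L1]=30
step 8: P3: load  L3  ⟶  IIIE  (L3)  txn=BusRd  M[L3]=20
step 9: P2: store L1 := 67  ⟶  IIMI  (L1)  txn=BusUpgr+Flush  M[L1]=22
step 10: P1: load  L0  ⟶  SSOI  (L0)  txn=∅  M[L0]=30
step 11: P0: store L1 := 60  ⟶  MIII  (L1)  txn=BusRdX+Flush  M[L1]=67
step 12: P1: store L1 := 3  ⟶  IMII  (L1)  txn=BusRdX+Flush  M[L1]=60
step 13: P1: store L1 := 97  ⟶  IMII  (L1)  txn=∅  M[L1]=60
step 14: P1: load  L1  ⟶  IMII  (L1)  txn=∅  M[L1]=60
step 15: P0: load  L1  ⟶  SOII  (L1)  txn=BusRd  M[L1]=60
step 16: P1: store L0 := 10  ⟶  IMII  (L0)  txn=BusUpgr+Flush  M[L0]=46
step 17: P2: load  L1  ⟶  SOSI  (L1)  txn=BusRd  M[L1]=60
step 18: P1: store L3 := 39  ⟶  IMII  (L3)  txn=BusRdX  M[L3]=20
step 19: P2: load  L2  ⟶  IIEI  (L2)  txn=BusRd  M[L2]=30
step 20: P3: store L3 := 59  ⟶  IIIM  (L3)  txn=BusRdX+Flush  M[L3]=39
step 21: P3: load  L1  ⟶  SOSS  (L1)  txn=BusRd  M[L1]=60
step 22: P3: store L1 := 92  ⟶  IIIM  (L1)  txn=BusUpgr+Flush  M[L1]=97
step 23: P0: store L2 := 65  ⟶  MIII  (L2)  txn=BusRdX  M[L2]=30
step 24: P3: load  L2  ⟶  OIIS  (L2)  txn=BusRd  M[L2]=30
step 25: P2: load  L2  ⟶  OISS  (L2)  txn=BusRd  M[L2]=30
step 26: P3: store L1 := 40  ⟶  IIIM  (L1)  txn=∅  M[L1]=97
step 27: P1: store L1 := 59  ⟶  IMII  (L1)  txn=BusRdX+Flush  M[L1]=40
step 28: P2: load  L1  ⟶  IOSI  (L1)  txn=BusRd  M[L1]=40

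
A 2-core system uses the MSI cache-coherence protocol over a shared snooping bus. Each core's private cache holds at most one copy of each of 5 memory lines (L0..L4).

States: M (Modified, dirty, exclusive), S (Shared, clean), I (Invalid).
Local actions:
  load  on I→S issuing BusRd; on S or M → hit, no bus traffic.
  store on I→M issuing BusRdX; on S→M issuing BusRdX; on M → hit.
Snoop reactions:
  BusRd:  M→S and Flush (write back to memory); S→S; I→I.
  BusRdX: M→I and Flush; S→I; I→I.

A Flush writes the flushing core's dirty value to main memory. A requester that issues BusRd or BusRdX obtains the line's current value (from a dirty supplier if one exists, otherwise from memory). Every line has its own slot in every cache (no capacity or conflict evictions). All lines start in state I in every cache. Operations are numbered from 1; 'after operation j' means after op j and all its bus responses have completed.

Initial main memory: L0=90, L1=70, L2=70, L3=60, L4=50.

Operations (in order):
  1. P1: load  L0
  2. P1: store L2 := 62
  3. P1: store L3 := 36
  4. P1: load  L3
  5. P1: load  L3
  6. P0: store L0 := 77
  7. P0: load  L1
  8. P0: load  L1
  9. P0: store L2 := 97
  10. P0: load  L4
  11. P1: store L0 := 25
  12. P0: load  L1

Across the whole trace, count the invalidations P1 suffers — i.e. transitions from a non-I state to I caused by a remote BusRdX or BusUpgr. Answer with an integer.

[1] P1: load  L0 | P0:I, P1:S(90) | bus: BusRd
[2] P1: store L2 := 62 | P0:I, P1:M(62) | bus: BusRdX
[3] P1: store L3 := 36 | P0:I, P1:M(36) | bus: BusRdX
[4] P1: load  L3 | P0:I, P1:M(36) | bus: none
[5] P1: load  L3 | P0:I, P1:M(36) | bus: none
[6] P0: store L0 := 77 | P0:M(77), P1:I | bus: BusRdX
[7] P0: load  L1 | P0:S(70), P1:I | bus: BusRd
[8] P0: load  L1 | P0:S(70), P1:I | bus: none
[9] P0: store L2 := 97 | P0:M(97), P1:I | bus: BusRdX,Flush
[10] P0: load  L4 | P0:S(50), P1:I | bus: BusRd
[11] P1: store L0 := 25 | P0:I, P1:M(25) | bus: BusRdX,Flush
[12] P0: load  L1 | P0:S(70), P1:I | bus: none

invalidations = 2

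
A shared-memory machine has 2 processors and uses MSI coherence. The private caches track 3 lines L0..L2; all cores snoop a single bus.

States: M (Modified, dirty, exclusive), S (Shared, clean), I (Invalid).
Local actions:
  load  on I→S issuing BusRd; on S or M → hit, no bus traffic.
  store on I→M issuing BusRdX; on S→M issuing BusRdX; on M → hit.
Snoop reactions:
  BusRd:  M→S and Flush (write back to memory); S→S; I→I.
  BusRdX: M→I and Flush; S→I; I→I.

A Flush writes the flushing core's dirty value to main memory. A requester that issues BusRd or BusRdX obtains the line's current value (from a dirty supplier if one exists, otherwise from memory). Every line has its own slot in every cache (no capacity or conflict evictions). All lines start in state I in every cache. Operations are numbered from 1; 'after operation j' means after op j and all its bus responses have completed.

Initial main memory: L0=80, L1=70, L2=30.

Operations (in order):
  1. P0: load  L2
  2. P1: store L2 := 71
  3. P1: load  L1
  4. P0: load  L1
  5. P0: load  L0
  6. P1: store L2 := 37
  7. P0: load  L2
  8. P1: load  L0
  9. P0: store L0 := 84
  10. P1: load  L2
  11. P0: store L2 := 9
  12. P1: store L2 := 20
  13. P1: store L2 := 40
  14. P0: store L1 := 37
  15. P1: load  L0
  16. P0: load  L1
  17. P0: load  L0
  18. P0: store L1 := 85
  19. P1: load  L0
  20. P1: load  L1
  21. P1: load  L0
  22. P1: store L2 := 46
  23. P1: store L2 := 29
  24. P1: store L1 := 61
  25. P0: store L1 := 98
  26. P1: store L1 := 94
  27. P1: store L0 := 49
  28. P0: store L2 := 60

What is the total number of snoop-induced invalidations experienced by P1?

step 1: P0: load  L2  ⟶  SI  (L2)  txn=BusRd  M[L2]=30
step 2: P1: store L2 := 71  ⟶  IM  (L2)  txn=BusRdX  M[L2]=30
step 3: P1: load  L1  ⟶  IS  (L1)  txn=BusRd  M[L1]=70
step 4: P0: load  L1  ⟶  SS  (L1)  txn=BusRd  M[L1]=70
step 5: P0: load  L0  ⟶  SI  (L0)  txn=BusRd  M[L0]=80
step 6: P1: store L2 := 37  ⟶  IM  (L2)  txn=∅  M[L2]=30
step 7: P0: load  L2  ⟶  SS  (L2)  txn=BusRd+Flush  M[L2]=37
step 8: P1: load  L0  ⟶  SS  (L0)  txn=BusRd  M[L0]=80
step 9: P0: store L0 := 84  ⟶  MI  (L0)  txn=BusRdX  M[L0]=80
step 10: P1: load  L2  ⟶  SS  (L2)  txn=∅  M[L2]=37
step 11: P0: store L2 := 9  ⟶  MI  (L2)  txn=BusRdX  M[L2]=37
step 12: P1: store L2 := 20  ⟶  IM  (L2)  txn=BusRdX+Flush  M[L2]=9
step 13: P1: store L2 := 40  ⟶  IM  (L2)  txn=∅  M[L2]=9
step 14: P0: store L1 := 37  ⟶  MI  (L1)  txn=BusRdX  M[L1]=70
step 15: P1: load  L0  ⟶  SS  (L0)  txn=BusRd+Flush  M[L0]=84
step 16: P0: load  L1  ⟶  MI  (L1)  txn=∅  M[L1]=70
step 17: P0: load  L0  ⟶  SS  (L0)  txn=∅  M[L0]=84
step 18: P0: store L1 := 85  ⟶  MI  (L1)  txn=∅  M[L1]=70
step 19: P1: load  L0  ⟶  SS  (L0)  txn=∅  M[L0]=84
step 20: P1: load  L1  ⟶  SS  (L1)  txn=BusRd+Flush  M[L1]=85
step 21: P1: load  L0  ⟶  SS  (L0)  txn=∅  M[L0]=84
step 22: P1: store L2 := 46  ⟶  IM  (L2)  txn=∅  M[L2]=9
step 23: P1: store L2 := 29  ⟶  IM  (L2)  txn=∅  M[L2]=9
step 24: P1: store L1 := 61  ⟶  IM  (L1)  txn=BusRdX  M[L1]=85
step 25: P0: store L1 := 98  ⟶  MI  (L1)  txn=BusRdX+Flush  M[L1]=61
step 26: P1: store L1 := 94  ⟶  IM  (L1)  txn=BusRdX+Flush  M[L1]=98
step 27: P1: store L0 := 49  ⟶  IM  (L0)  txn=BusRdX  M[L0]=84
step 28: P0: store L2 := 60  ⟶  MI  (L2)  txn=BusRdX+Flush  M[L2]=29

invalidations = 5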